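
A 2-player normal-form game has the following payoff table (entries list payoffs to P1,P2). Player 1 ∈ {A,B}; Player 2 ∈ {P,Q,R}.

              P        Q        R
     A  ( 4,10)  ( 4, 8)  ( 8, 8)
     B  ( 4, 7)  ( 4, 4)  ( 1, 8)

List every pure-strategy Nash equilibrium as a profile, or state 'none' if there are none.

NE set: (A,P)

(A,P): NE
(A,Q): not NE [P2→P gives 10>8]
(A,R): not NE [P2→P gives 10>8]
(B,P): not NE [P2→R gives 8>7]
(B,Q): not NE [P2→R gives 8>4]
(B,R): not NE [P1→A gives 8>1]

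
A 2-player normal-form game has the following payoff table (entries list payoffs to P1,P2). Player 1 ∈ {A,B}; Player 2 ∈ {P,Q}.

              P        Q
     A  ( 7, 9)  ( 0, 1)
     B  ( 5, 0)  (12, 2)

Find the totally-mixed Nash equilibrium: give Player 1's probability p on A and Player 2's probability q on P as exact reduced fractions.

p=1/5, q=6/7

P1 indiff ⇒ q·7+(1-q)·0 = q·5+(1-q)·12 ⇒ q(2) = (1-q)(12) ⇒ q = 6/7
P2 indiff ⇒ p·9+(1-p)·0 = p·1+(1-p)·2 ⇒ p(8) = (1-p)(2) ⇒ p = 1/5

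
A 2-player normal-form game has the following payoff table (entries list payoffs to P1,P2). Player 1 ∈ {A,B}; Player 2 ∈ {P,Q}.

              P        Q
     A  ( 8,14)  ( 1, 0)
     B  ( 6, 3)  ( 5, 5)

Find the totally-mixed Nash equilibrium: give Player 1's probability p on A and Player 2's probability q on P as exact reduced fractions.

p=1/8, q=2/3

P1 indiff ⇒ q·8+(1-q)·1 = q·6+(1-q)·5 ⇒ q(2) = (1-q)(4) ⇒ q = 2/3
P2 indiff ⇒ p·14+(1-p)·3 = p·0+(1-p)·5 ⇒ p(14) = (1-p)(2) ⇒ p = 1/8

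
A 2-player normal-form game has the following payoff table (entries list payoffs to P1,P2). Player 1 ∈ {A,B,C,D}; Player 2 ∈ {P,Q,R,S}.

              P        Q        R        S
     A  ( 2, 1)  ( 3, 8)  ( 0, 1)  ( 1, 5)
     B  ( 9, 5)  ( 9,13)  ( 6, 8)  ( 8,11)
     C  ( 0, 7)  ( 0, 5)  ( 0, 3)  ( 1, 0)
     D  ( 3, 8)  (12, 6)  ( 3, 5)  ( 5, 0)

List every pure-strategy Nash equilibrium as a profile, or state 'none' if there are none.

Equilibria: none

(A,P): not NE [P1→B gives 9>2; P2→Q gives 8>1]
(A,Q): not NE [P1→D gives 12>3]
(A,R): not NE [P1→B gives 6>0; P2→Q gives 8>1]
(A,S): not NE [P1→B gives 8>1; P2→Q gives 8>5]
(B,P): not NE [P2→Q gives 13>5]
(B,Q): not NE [P1→D gives 12>9]
(B,R): not NE [P2→Q gives 13>8]
(B,S): not NE [P2→Q gives 13>11]
(C,P): not NE [P1→B gives 9>0]
(C,Q): not NE [P1→D gives 12>0; P2→P gives 7>5]
(C,R): not NE [P1→B gives 6>0; P2→P gives 7>3]
(C,S): not NE [P1→B gives 8>1; P2→P gives 7>0]
(D,P): not NE [P1→B gives 9>3]
(D,Q): not NE [P2→P gives 8>6]
(D,R): not NE [P1→B gives 6>3; P2→P gives 8>5]
(D,S): not NE [P1→B gives 8>5; P2→P gives 8>0]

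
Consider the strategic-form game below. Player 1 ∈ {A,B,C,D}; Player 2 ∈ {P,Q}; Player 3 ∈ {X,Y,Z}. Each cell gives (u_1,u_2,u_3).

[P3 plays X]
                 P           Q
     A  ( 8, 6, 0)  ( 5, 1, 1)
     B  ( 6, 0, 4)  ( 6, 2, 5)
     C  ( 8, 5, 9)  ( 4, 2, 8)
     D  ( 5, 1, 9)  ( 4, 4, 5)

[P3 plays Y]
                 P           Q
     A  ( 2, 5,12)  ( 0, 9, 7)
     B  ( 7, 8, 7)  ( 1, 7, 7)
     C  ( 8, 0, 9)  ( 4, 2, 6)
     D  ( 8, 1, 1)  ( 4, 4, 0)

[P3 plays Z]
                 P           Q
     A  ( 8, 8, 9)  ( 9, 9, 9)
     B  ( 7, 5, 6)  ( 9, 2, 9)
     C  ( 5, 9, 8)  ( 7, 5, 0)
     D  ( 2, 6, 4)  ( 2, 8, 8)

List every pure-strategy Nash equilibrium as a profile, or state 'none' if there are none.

(A,P,X): not NE [P3→Y gives 12>0]
(A,P,Y): not NE [P1→D gives 8>2; P2→Q gives 9>5]
(A,P,Z): not NE [P2→Q gives 9>8; P3→Y gives 12>9]
(A,Q,X): not NE [P1→B gives 6>5; P2→P gives 6>1; P3→Z gives 9>1]
(A,Q,Y): not NE [P1→D gives 4>0; P3→Z gives 9>7]
(A,Q,Z): NE
(B,P,X): not NE [P1→C gives 8>6; P2→Q gives 2>0; P3→Y gives 7>4]
(B,P,Y): not NE [P1→D gives 8>7]
(B,P,Z): not NE [P1→A gives 8>7; P3→Y gives 7>6]
(B,Q,X): not NE [P3→Z gives 9>5]
(B,Q,Y): not NE [P1→D gives 4>1; P2→P gives 8>7; P3→Z gives 9>7]
(B,Q,Z): not NE [P2→P gives 5>2]
(C,P,X): NE
(C,P,Y): not NE [P2→Q gives 2>0]
(C,P,Z): not NE [P1→A gives 8>5; P3→Y gives 9>8]
(C,Q,X): not NE [P1→B gives 6>4; P2→P gives 5>2]
(C,Q,Y): not NE [P3→X gives 8>6]
(C,Q,Z): not NE [P1→B gives 9>7; P2→P gives 9>5; P3→X gives 8>0]
(D,P,X): not NE [P1→C gives 8>5; P2→Q gives 4>1]
(D,P,Y): not NE [P2→Q gives 4>1; P3→X gives 9>1]
(D,P,Z): not NE [P1→A gives 8>2; P2→Q gives 8>6; P3→X gives 9>4]
(D,Q,X): not NE [P1→B gives 6>4; P3→Z gives 8>5]
(D,Q,Y): not NE [P3→Z gives 8>0]
(D,Q,Z): not NE [P1→B gives 9>2]

NE set: (A,Q,Z), (C,P,X)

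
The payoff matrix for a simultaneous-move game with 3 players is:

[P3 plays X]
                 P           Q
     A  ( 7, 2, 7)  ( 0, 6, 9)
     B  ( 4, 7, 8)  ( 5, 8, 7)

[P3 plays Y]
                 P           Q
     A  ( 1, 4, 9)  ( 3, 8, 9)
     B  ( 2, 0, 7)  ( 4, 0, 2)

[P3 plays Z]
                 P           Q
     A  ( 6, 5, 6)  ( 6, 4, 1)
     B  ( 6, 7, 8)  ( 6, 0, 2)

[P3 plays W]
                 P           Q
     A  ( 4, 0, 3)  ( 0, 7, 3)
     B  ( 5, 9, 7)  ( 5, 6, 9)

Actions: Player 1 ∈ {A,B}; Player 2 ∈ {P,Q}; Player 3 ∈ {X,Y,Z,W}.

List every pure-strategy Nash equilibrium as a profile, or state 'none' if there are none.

PSNE = {(B,P,Z)}

(A,P,X): not NE [P2→Q gives 6>2; P3→Y gives 9>7]
(A,P,Y): not NE [P1→B gives 2>1; P2→Q gives 8>4]
(A,P,Z): not NE [P3→Y gives 9>6]
(A,P,W): not NE [P1→B gives 5>4; P2→Q gives 7>0; P3→Y gives 9>3]
(A,Q,X): not NE [P1→B gives 5>0]
(A,Q,Y): not NE [P1→B gives 4>3]
(A,Q,Z): not NE [P2→P gives 5>4; P3→Y gives 9>1]
(A,Q,W): not NE [P1→B gives 5>0; P3→Y gives 9>3]
(B,P,X): not NE [P1→A gives 7>4; P2→Q gives 8>7]
(B,P,Y): not NE [P3→Z gives 8>7]
(B,P,Z): NE
(B,P,W): not NE [P3→Z gives 8>7]
(B,Q,X): not NE [P3→W gives 9>7]
(B,Q,Y): not NE [P3→W gives 9>2]
(B,Q,Z): not NE [P2→P gives 7>0; P3→W gives 9>2]
(B,Q,W): not NE [P2→P gives 9>6]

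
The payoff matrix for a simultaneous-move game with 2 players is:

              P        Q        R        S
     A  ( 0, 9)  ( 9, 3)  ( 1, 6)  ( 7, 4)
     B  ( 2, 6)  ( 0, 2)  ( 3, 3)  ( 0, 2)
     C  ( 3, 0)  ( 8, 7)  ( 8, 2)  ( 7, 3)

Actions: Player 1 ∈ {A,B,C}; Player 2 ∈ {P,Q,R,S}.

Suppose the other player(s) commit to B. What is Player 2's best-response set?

BR_2 = {P}

u_2(P vs B) = 6
u_2(Q vs B) = 2
u_2(R vs B) = 3
u_2(S vs B) = 2
max payoff 6 at {P}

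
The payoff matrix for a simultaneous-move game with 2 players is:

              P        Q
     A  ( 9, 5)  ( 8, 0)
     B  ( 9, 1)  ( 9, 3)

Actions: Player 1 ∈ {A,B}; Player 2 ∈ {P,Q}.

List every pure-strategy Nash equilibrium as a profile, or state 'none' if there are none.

Nash profiles: (A,P), (B,Q)

(A,P): NE
(A,Q): not NE [P1→B gives 9>8; P2→P gives 5>0]
(B,P): not NE [P2→Q gives 3>1]
(B,Q): NE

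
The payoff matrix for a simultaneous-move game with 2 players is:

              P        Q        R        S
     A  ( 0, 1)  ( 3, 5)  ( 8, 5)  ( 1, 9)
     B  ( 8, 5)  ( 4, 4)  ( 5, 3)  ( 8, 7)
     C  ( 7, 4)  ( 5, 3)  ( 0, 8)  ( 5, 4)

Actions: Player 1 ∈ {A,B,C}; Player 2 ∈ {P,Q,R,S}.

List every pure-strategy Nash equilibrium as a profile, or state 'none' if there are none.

(A,P): not NE [P1→B gives 8>0; P2→S gives 9>1]
(A,Q): not NE [P1→C gives 5>3; P2→S gives 9>5]
(A,R): not NE [P2→S gives 9>5]
(A,S): not NE [P1→B gives 8>1]
(B,P): not NE [P2→S gives 7>5]
(B,Q): not NE [P1→C gives 5>4; P2→S gives 7>4]
(B,R): not NE [P1→A gives 8>5; P2→S gives 7>3]
(B,S): NE
(C,P): not NE [P1→B gives 8>7; P2→R gives 8>4]
(C,Q): not NE [P2→R gives 8>3]
(C,R): not NE [P1→A gives 8>0]
(C,S): not NE [P1→B gives 8>5; P2→R gives 8>4]

Nash profiles: (B,S)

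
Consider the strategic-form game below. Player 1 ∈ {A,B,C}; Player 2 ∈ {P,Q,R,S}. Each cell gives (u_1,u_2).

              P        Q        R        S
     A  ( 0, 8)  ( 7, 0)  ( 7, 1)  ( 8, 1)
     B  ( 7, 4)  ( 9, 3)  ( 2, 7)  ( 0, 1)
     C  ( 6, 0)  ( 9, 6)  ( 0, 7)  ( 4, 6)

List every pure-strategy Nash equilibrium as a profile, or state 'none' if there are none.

Equilibria: none

(A,P): not NE [P1→B gives 7>0]
(A,Q): not NE [P1→C gives 9>7; P2→P gives 8>0]
(A,R): not NE [P2→P gives 8>1]
(A,S): not NE [P2→P gives 8>1]
(B,P): not NE [P2→R gives 7>4]
(B,Q): not NE [P2→R gives 7>3]
(B,R): not NE [P1→A gives 7>2]
(B,S): not NE [P1→A gives 8>0; P2→R gives 7>1]
(C,P): not NE [P1→B gives 7>6; P2→R gives 7>0]
(C,Q): not NE [P2→R gives 7>6]
(C,R): not NE [P1→A gives 7>0]
(C,S): not NE [P1→A gives 8>4; P2→R gives 7>6]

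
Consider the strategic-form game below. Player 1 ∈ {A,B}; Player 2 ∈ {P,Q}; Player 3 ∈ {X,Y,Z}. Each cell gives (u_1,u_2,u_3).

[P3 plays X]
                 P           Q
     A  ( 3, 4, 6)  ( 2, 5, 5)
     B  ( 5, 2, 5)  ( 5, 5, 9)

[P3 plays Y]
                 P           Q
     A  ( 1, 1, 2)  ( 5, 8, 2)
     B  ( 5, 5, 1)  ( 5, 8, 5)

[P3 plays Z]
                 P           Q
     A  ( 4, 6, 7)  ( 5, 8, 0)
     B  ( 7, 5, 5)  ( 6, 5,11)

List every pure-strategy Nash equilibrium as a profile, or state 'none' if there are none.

(A,P,X): not NE [P1→B gives 5>3; P2→Q gives 5>4; P3→Z gives 7>6]
(A,P,Y): not NE [P1→B gives 5>1; P2→Q gives 8>1; P3→Z gives 7>2]
(A,P,Z): not NE [P1→B gives 7>4; P2→Q gives 8>6]
(A,Q,X): not NE [P1→B gives 5>2]
(A,Q,Y): not NE [P3→X gives 5>2]
(A,Q,Z): not NE [P1→B gives 6>5; P3→X gives 5>0]
(B,P,X): not NE [P2→Q gives 5>2]
(B,P,Y): not NE [P2→Q gives 8>5; P3→Z gives 5>1]
(B,P,Z): NE
(B,Q,X): not NE [P3→Z gives 11>9]
(B,Q,Y): not NE [P3→Z gives 11>5]
(B,Q,Z): NE

Nash profiles: (B,P,Z), (B,Q,Z)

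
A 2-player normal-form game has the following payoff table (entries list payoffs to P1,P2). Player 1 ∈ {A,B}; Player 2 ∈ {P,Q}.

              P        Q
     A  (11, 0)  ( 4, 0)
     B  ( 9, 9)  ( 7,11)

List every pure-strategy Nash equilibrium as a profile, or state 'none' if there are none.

Nash profiles: (A,P), (B,Q)

(A,P): NE
(A,Q): not NE [P1→B gives 7>4]
(B,P): not NE [P1→A gives 11>9; P2→Q gives 11>9]
(B,Q): NE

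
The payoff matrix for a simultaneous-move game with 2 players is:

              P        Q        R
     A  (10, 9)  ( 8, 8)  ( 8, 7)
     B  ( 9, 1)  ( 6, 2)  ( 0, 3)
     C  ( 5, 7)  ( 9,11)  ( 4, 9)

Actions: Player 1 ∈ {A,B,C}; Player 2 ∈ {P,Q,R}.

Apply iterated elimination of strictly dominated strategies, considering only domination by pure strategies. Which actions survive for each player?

P1 drop B (A beats it: P:10>9 Q:8>6 R:8>0)
P2 drop R (Q beats it: A:8>7 C:11>9)
P1→{A,C} P2→{P,Q}

Survivors P1:{A,C} P2:{P,Q}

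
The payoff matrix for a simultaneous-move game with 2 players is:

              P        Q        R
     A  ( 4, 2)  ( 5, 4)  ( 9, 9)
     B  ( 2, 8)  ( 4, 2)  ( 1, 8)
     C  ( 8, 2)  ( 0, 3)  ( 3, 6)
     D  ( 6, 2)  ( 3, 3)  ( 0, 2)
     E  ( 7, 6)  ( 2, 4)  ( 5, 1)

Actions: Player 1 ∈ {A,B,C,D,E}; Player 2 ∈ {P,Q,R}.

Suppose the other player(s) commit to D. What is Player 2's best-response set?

u_2(P vs D) = 2
u_2(Q vs D) = 3
u_2(R vs D) = 2
max payoff 3 at {Q}

argmax u_2 = {Q}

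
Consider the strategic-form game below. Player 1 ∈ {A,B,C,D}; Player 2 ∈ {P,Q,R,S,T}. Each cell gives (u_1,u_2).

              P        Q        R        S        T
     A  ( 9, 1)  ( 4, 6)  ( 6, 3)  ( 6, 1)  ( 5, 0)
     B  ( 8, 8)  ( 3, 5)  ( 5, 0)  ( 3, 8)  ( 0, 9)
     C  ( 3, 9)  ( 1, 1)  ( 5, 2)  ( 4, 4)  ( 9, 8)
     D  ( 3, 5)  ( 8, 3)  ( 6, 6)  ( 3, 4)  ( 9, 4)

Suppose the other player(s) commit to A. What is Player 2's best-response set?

P2 best: {Q}

u_2(P vs A) = 1
u_2(Q vs A) = 6
u_2(R vs A) = 3
u_2(S vs A) = 1
u_2(T vs A) = 0
max payoff 6 at {Q}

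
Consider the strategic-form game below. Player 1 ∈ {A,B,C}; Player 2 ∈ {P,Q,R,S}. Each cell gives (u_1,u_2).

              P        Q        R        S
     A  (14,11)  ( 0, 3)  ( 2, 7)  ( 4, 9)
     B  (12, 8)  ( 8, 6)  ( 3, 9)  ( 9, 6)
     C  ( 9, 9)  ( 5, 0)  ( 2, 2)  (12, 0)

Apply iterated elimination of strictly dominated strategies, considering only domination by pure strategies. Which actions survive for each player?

IESDS → P1:{A,B} P2:{P,R}

P2 drop Q (P beats it: A:11>3 B:8>6 C:9>0)
P2 drop S (P beats it: A:11>9 B:8>6 C:9>0)
P1 drop C (B beats it: P:12>9 R:3>2)
P1→{A,B} P2→{P,R}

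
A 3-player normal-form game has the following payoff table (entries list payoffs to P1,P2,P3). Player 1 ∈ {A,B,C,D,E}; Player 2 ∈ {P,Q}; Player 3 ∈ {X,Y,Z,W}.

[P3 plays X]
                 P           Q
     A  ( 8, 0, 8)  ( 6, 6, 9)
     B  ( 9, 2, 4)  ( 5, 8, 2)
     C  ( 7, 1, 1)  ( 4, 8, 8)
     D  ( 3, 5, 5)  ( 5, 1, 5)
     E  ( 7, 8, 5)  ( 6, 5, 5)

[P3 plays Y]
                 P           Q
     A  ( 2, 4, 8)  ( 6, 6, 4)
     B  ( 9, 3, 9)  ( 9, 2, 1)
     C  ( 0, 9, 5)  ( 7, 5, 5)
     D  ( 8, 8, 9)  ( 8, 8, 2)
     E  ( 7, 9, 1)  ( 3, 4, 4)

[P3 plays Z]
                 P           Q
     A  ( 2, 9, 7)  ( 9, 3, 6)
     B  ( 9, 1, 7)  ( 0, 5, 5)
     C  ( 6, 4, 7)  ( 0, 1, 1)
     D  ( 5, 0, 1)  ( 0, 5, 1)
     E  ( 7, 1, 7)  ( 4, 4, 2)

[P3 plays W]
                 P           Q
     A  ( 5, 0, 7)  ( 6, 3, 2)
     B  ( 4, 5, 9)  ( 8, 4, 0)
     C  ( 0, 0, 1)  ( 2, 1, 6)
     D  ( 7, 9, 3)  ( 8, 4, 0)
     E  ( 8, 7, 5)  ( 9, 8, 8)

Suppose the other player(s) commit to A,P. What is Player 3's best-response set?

argmax u_3 = {X,Y}

u_3(X vs A,P) = 8
u_3(Y vs A,P) = 8
u_3(Z vs A,P) = 7
u_3(W vs A,P) = 7
max payoff 8 at {X,Y}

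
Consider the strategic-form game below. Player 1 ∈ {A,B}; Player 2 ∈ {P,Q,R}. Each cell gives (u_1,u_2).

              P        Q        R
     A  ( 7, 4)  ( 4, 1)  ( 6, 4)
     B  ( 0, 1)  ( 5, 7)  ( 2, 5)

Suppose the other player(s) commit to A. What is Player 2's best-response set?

u_2(P vs A) = 4
u_2(Q vs A) = 1
u_2(R vs A) = 4
max payoff 4 at {P,R}

BR_2 = {P,R}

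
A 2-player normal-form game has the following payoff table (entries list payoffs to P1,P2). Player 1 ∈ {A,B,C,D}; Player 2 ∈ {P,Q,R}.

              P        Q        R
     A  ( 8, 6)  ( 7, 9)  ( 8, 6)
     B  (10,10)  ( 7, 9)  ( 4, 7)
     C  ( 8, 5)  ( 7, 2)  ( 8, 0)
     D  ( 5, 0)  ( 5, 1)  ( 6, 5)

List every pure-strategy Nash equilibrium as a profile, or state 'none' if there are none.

(A,P): not NE [P1→B gives 10>8; P2→Q gives 9>6]
(A,Q): NE
(A,R): not NE [P2→Q gives 9>6]
(B,P): NE
(B,Q): not NE [P2→P gives 10>9]
(B,R): not NE [P1→C gives 8>4; P2→P gives 10>7]
(C,P): not NE [P1→B gives 10>8]
(C,Q): not NE [P2→P gives 5>2]
(C,R): not NE [P2→P gives 5>0]
(D,P): not NE [P1→B gives 10>5; P2→R gives 5>0]
(D,Q): not NE [P1→C gives 7>5; P2→R gives 5>1]
(D,R): not NE [P1→C gives 8>6]

PSNE = {(A,Q), (B,P)}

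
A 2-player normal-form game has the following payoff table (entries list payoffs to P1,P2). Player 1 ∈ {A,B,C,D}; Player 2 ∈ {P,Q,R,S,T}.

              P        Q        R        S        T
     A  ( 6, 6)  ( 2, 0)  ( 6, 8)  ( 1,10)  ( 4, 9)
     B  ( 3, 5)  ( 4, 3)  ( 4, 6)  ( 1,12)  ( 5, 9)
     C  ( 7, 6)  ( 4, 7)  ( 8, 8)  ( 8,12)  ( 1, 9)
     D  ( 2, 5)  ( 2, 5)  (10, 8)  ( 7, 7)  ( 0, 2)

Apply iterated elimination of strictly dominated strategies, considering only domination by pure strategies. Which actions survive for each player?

Remaining: P1:{C,D} P2:{R,S}

P2 drop P (R beats it: A:8>6 B:6>5 C:8>6 D:8>5)
P2 drop Q (R beats it: A:8>0 B:6>3 C:8>7 D:8>5)
P2 drop T (S beats it: A:10>9 B:12>9 C:12>9 D:7>2)
P1 drop A (C beats it: R:8>6 S:8>1)
P1 drop B (C beats it: R:8>4 S:8>1)
P1→{C,D} P2→{R,S}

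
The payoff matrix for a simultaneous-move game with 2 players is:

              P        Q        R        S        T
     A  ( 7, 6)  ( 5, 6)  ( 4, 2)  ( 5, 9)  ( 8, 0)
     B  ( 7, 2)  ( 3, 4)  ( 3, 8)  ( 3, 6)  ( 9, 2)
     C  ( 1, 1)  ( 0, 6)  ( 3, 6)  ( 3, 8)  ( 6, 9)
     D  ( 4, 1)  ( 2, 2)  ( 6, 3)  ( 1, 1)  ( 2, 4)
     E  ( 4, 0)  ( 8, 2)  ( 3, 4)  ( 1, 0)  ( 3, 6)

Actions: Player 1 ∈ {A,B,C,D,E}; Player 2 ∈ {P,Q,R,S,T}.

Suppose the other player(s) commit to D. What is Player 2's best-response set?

P2 best: {T}

u_2(P vs D) = 1
u_2(Q vs D) = 2
u_2(R vs D) = 3
u_2(S vs D) = 1
u_2(T vs D) = 4
max payoff 4 at {T}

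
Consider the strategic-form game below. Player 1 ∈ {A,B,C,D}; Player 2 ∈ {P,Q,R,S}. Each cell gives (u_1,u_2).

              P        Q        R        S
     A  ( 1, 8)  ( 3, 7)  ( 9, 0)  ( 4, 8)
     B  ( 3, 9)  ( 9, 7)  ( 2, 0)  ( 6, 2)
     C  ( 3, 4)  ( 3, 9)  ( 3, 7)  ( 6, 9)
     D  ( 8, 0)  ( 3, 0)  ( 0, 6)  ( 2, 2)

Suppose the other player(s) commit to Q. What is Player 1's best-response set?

u_1(A vs Q) = 3
u_1(B vs Q) = 9
u_1(C vs Q) = 3
u_1(D vs Q) = 3
max payoff 9 at {B}

P1 best: {B}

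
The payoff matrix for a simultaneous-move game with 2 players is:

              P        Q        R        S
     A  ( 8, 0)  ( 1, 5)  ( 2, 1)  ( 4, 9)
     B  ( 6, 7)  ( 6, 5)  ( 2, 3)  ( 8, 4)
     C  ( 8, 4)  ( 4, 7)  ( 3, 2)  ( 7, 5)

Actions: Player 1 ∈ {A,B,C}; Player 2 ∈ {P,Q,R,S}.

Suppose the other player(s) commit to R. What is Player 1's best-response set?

argmax u_1 = {C}

u_1(A vs R) = 2
u_1(B vs R) = 2
u_1(C vs R) = 3
max payoff 3 at {C}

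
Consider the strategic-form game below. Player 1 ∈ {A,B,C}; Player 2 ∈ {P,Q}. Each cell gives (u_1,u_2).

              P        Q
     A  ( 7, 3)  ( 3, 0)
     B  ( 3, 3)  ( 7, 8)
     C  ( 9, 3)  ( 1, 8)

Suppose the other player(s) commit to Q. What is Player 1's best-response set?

P1 best: {B}

u_1(A vs Q) = 3
u_1(B vs Q) = 7
u_1(C vs Q) = 1
max payoff 7 at {B}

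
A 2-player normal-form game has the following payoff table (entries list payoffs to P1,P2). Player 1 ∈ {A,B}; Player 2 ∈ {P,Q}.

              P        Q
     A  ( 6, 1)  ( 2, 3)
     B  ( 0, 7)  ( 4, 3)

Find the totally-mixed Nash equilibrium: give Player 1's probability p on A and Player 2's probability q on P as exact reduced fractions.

P1 mixes 2/3 on A; P2 mixes 1/4 on P

P1 indiff ⇒ q·6+(1-q)·2 = q·0+(1-q)·4 ⇒ q(6) = (1-q)(2) ⇒ q = 1/4
P2 indiff ⇒ p·1+(1-p)·7 = p·3+(1-p)·3 ⇒ p(-2) = (1-p)(-4) ⇒ p = 2/3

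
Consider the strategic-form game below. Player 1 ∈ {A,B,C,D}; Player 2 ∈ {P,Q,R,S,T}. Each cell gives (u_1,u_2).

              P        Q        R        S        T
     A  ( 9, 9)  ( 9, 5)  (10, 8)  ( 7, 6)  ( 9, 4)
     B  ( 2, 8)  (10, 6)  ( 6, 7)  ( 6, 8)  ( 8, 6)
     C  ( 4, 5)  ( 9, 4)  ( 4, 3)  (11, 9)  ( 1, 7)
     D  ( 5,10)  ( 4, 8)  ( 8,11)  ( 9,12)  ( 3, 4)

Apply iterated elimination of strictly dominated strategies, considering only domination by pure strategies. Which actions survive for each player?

Survivors P1:{A,C,D} P2:{P,R,S}

P2 drop Q (P beats it: A:9>5 B:8>6 C:5>4 D:10>8)
P1 drop B (A beats it: P:9>2 R:10>6 S:7>6 T:9>8)
P2 drop T (S beats it: A:6>4 C:9>7 D:12>4)
P1→{A,C,D} P2→{P,R,S}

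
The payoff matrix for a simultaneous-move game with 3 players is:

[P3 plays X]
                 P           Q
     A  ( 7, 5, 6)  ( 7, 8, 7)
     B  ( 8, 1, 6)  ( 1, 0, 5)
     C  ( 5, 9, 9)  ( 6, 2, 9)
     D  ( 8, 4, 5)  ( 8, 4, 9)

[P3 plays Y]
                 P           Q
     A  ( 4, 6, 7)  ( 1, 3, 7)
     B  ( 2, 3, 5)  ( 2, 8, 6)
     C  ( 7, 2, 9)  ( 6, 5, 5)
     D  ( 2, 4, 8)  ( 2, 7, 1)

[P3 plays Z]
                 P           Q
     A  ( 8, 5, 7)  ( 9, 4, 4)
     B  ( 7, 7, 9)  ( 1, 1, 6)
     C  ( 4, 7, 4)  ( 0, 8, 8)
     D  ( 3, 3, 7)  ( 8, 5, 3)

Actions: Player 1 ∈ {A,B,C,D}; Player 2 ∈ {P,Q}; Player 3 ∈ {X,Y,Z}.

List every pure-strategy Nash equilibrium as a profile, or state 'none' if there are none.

PSNE = {(A,P,Z), (D,Q,X)}

(A,P,X): not NE [P1→D gives 8>7; P2→Q gives 8>5; P3→Z gives 7>6]
(A,P,Y): not NE [P1→C gives 7>4]
(A,P,Z): NE
(A,Q,X): not NE [P1→D gives 8>7]
(A,Q,Y): not NE [P1→C gives 6>1; P2→P gives 6>3]
(A,Q,Z): not NE [P2→P gives 5>4; P3→Y gives 7>4]
(B,P,X): not NE [P3→Z gives 9>6]
(B,P,Y): not NE [P1→C gives 7>2; P2→Q gives 8>3; P3→Z gives 9>5]
(B,P,Z): not NE [P1→A gives 8>7]
(B,Q,X): not NE [P1→D gives 8>1; P2→P gives 1>0; P3→Z gives 6>5]
(B,Q,Y): not NE [P1→C gives 6>2]
(B,Q,Z): not NE [P1→A gives 9>1; P2→P gives 7>1]
(C,P,X): not NE [P1→D gives 8>5]
(C,P,Y): not NE [P2→Q gives 5>2]
(C,P,Z): not NE [P1→A gives 8>4; P2→Q gives 8>7; P3→Y gives 9>4]
(C,Q,X): not NE [P1→D gives 8>6; P2→P gives 9>2]
(C,Q,Y): not NE [P3→X gives 9>5]
(C,Q,Z): not NE [P1→A gives 9>0; P3→X gives 9>8]
(D,P,X): not NE [P3→Y gives 8>5]
(D,P,Y): not NE [P1→C gives 7>2; P2→Q gives 7>4]
(D,P,Z): not NE [P1→A gives 8>3; P2→Q gives 5>3; P3→Y gives 8>7]
(D,Q,X): NE
(D,Q,Y): not NE [P1→C gives 6>2; P3→X gives 9>1]
(D,Q,Z): not NE [P1→A gives 9>8; P3→X gives 9>3]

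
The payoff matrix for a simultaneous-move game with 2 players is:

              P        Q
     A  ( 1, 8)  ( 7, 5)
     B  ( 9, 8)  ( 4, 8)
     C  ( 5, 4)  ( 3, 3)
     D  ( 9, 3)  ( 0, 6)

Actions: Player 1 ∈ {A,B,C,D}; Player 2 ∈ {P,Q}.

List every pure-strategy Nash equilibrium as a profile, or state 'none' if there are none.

(A,P): not NE [P1→D gives 9>1]
(A,Q): not NE [P2→P gives 8>5]
(B,P): NE
(B,Q): not NE [P1→A gives 7>4]
(C,P): not NE [P1→D gives 9>5]
(C,Q): not NE [P1→A gives 7>3; P2→P gives 4>3]
(D,P): not NE [P2→Q gives 6>3]
(D,Q): not NE [P1→A gives 7>0]

NE set: (B,P)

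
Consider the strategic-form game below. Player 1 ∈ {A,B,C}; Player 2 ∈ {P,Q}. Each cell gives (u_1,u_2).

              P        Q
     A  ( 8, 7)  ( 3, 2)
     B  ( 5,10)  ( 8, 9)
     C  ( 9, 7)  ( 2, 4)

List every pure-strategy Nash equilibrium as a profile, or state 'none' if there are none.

(A,P): not NE [P1→C gives 9>8]
(A,Q): not NE [P1→B gives 8>3; P2→P gives 7>2]
(B,P): not NE [P1→C gives 9>5]
(B,Q): not NE [P2→P gives 10>9]
(C,P): NE
(C,Q): not NE [P1→B gives 8>2; P2→P gives 7>4]

Nash profiles: (C,P)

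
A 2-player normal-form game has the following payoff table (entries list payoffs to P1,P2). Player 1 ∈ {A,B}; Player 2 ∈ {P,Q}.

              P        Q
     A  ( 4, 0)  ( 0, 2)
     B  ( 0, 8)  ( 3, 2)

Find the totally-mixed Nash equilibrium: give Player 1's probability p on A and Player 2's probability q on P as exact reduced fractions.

(p,q) = (3/4, 3/7)

P1 indiff ⇒ q·4+(1-q)·0 = q·0+(1-q)·3 ⇒ q(4) = (1-q)(3) ⇒ q = 3/7
P2 indiff ⇒ p·0+(1-p)·8 = p·2+(1-p)·2 ⇒ p(-2) = (1-p)(-6) ⇒ p = 3/4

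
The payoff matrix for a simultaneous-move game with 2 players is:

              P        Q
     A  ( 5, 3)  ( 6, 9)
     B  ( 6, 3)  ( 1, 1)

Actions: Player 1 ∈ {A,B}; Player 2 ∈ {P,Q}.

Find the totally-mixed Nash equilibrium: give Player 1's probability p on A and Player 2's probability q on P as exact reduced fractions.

p=1/4, q=5/6

P1 indiff ⇒ q·5+(1-q)·6 = q·6+(1-q)·1 ⇒ q(-1) = (1-q)(-5) ⇒ q = 5/6
P2 indiff ⇒ p·3+(1-p)·3 = p·9+(1-p)·1 ⇒ p(-6) = (1-p)(-2) ⇒ p = 1/4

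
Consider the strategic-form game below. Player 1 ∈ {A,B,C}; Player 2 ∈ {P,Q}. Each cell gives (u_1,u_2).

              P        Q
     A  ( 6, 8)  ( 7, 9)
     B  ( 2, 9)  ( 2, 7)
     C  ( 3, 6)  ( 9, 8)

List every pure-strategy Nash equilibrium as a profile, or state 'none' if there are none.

(A,P): not NE [P2→Q gives 9>8]
(A,Q): not NE [P1→C gives 9>7]
(B,P): not NE [P1→A gives 6>2]
(B,Q): not NE [P1→C gives 9>2; P2→P gives 9>7]
(C,P): not NE [P1→A gives 6>3; P2→Q gives 8>6]
(C,Q): NE

NE set: (C,Q)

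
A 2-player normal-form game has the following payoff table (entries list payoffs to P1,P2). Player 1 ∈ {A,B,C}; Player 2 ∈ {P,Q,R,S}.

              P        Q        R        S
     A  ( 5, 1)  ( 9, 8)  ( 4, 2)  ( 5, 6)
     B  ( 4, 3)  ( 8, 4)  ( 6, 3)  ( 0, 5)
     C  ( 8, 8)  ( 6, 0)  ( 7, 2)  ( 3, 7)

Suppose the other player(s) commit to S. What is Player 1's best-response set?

u_1(A vs S) = 5
u_1(B vs S) = 0
u_1(C vs S) = 3
max payoff 5 at {A}

argmax u_1 = {A}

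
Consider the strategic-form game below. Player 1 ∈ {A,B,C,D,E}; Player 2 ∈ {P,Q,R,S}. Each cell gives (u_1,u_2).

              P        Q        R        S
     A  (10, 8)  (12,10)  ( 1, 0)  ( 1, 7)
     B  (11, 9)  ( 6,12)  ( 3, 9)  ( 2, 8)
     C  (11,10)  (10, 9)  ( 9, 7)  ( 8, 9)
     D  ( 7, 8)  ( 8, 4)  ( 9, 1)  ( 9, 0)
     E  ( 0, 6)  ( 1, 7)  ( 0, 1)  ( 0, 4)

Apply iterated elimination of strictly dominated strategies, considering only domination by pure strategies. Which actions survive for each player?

IESDS → P1:{A,B,C} P2:{P,Q}

P1 drop E (A beats it: P:10>0 Q:12>1 R:1>0 S:1>0)
P2 drop R (Q beats it: A:10>0 B:12>9 C:9>7 D:4>1)
P2 drop S (P beats it: A:8>7 B:9>8 C:10>9 D:8>0)
P1 drop D (A beats it: P:10>7 Q:12>8)
P1→{A,B,C} P2→{P,Q}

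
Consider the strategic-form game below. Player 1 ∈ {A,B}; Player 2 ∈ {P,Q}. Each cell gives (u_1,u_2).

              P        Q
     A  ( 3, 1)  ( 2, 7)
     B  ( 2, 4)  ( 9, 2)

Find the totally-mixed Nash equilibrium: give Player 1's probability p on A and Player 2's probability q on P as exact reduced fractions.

(p,q) = (1/4, 7/8)

P1 indiff ⇒ q·3+(1-q)·2 = q·2+(1-q)·9 ⇒ q(1) = (1-q)(7) ⇒ q = 7/8
P2 indiff ⇒ p·1+(1-p)·4 = p·7+(1-p)·2 ⇒ p(-6) = (1-p)(-2) ⇒ p = 1/4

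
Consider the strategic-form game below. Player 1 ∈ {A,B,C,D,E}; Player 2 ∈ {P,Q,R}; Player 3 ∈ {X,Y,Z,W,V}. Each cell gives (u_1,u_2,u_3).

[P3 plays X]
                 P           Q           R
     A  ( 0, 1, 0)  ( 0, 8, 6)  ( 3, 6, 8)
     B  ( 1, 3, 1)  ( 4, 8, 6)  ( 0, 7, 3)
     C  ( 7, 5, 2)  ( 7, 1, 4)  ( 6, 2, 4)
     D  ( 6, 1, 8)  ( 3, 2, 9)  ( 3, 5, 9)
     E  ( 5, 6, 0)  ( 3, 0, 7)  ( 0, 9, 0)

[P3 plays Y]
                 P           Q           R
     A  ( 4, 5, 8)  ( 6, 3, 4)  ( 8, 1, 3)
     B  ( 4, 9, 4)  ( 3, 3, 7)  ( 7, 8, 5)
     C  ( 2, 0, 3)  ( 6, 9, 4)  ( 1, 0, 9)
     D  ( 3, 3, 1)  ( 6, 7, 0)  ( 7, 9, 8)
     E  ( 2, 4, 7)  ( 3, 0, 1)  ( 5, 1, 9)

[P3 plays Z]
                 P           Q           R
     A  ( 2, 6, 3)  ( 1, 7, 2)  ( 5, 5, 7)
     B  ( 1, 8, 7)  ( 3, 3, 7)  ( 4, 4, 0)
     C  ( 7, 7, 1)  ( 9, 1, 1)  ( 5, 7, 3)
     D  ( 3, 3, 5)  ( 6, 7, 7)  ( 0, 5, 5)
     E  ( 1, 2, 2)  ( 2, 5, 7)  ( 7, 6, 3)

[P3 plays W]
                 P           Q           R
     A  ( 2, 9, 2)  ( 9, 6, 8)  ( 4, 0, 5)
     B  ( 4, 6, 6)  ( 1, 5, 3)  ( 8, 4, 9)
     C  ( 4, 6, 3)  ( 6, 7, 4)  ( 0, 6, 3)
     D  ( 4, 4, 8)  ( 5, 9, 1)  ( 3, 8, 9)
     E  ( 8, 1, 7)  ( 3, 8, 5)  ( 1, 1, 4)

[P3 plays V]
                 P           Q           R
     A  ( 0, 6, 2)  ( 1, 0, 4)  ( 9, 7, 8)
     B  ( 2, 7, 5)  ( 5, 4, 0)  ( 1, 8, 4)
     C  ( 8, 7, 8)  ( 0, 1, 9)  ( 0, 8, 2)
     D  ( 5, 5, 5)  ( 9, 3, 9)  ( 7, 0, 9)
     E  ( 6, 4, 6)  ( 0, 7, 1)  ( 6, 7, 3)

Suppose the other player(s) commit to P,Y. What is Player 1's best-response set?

u_1(A vs P,Y) = 4
u_1(B vs P,Y) = 4
u_1(C vs P,Y) = 2
u_1(D vs P,Y) = 3
u_1(E vs P,Y) = 2
max payoff 4 at {A,B}

BR_1 = {A,B}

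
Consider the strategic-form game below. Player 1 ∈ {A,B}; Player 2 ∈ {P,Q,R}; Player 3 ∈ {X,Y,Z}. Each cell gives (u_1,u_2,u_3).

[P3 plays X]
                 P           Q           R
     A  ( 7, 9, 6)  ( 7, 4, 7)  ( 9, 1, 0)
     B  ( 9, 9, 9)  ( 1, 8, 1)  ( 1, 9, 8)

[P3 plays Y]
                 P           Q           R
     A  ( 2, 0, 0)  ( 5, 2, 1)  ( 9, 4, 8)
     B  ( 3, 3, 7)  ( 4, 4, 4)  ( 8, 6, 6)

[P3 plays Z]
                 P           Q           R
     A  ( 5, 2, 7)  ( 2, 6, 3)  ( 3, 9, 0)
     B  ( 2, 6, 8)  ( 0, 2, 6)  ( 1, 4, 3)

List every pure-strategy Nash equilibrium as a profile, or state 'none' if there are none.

(A,P,X): not NE [P1→B gives 9>7; P3→Z gives 7>6]
(A,P,Y): not NE [P1→B gives 3>2; P2→R gives 4>0; P3→Z gives 7>0]
(A,P,Z): not NE [P2→R gives 9>2]
(A,Q,X): not NE [P2→P gives 9>4]
(A,Q,Y): not NE [P2→R gives 4>2; P3→X gives 7>1]
(A,Q,Z): not NE [P2→R gives 9>6; P3→X gives 7>3]
(A,R,X): not NE [P2→P gives 9>1; P3→Y gives 8>0]
(A,R,Y): NE
(A,R,Z): not NE [P3→Y gives 8>0]
(B,P,X): NE
(B,P,Y): not NE [P2→R gives 6>3; P3→X gives 9>7]
(B,P,Z): not NE [P1→A gives 5>2; P3→X gives 9>8]
(B,Q,X): not NE [P1→A gives 7>1; P2→R gives 9>8; P3→Z gives 6>1]
(B,Q,Y): not NE [P1→A gives 5>4; P2→R gives 6>4; P3→Z gives 6>4]
(B,Q,Z): not NE [P1→A gives 2>0; P2→P gives 6>2]
(B,R,X): not NE [P1→A gives 9>1]
(B,R,Y): not NE [P1→A gives 9>8; P3→X gives 8>6]
(B,R,Z): not NE [P1→A gives 3>1; P2→P gives 6>4; P3→X gives 8>3]

NE set: (A,R,Y), (B,P,X)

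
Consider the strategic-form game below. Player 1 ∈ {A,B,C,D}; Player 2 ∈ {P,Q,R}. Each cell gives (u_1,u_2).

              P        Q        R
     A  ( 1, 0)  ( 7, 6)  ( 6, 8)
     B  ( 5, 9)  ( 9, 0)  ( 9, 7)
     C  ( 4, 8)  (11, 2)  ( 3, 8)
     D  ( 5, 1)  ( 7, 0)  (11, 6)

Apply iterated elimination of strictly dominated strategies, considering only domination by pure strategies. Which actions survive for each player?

IESDS → P1:{B,D} P2:{P,R}

P1 drop A (B beats it: P:5>1 Q:9>7 R:9>6)
P2 drop Q (P beats it: B:9>0 C:8>2 D:1>0)
P1 drop C (B beats it: P:5>4 R:9>3)
P1→{B,D} P2→{P,R}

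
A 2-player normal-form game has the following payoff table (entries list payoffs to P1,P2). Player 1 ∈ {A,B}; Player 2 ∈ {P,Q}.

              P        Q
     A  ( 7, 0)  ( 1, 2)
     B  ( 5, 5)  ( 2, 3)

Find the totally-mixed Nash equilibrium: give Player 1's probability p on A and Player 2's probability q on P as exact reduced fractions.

P1 indiff ⇒ q·7+(1-q)·1 = q·5+(1-q)·2 ⇒ q(2) = (1-q)(1) ⇒ q = 1/3
P2 indiff ⇒ p·0+(1-p)·5 = p·2+(1-p)·3 ⇒ p(-2) = (1-p)(-2) ⇒ p = 1/2

p=1/2, q=1/3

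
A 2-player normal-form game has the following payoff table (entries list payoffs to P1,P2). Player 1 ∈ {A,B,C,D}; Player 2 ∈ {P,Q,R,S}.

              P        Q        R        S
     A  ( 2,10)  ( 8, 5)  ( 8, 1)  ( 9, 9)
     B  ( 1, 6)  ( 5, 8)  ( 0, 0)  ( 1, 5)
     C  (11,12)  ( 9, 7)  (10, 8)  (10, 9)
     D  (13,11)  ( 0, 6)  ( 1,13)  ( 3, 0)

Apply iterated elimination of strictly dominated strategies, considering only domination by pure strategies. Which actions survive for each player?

IESDS → P1:{C,D} P2:{P,R}

P1 drop A (C beats it: P:11>2 Q:9>8 R:10>8 S:10>9)
P1 drop B (C beats it: P:11>1 Q:9>5 R:10>0 S:10>1)
P2 drop Q (P beats it: C:12>7 D:11>6)
P2 drop S (P beats it: C:12>9 D:11>0)
P1→{C,D} P2→{P,R}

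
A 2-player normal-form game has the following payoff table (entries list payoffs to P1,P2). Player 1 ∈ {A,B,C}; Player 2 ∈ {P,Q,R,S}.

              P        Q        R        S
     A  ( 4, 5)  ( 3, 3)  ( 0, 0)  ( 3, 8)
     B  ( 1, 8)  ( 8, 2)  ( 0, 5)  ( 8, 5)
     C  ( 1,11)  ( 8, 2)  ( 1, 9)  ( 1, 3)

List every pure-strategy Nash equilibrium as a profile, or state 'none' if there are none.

No pure NE.

(A,P): not NE [P2→S gives 8>5]
(A,Q): not NE [P1→C gives 8>3; P2→S gives 8>3]
(A,R): not NE [P1→C gives 1>0; P2→S gives 8>0]
(A,S): not NE [P1→B gives 8>3]
(B,P): not NE [P1→A gives 4>1]
(B,Q): not NE [P2→P gives 8>2]
(B,R): not NE [P1→C gives 1>0; P2→P gives 8>5]
(B,S): not NE [P2→P gives 8>5]
(C,P): not NE [P1→A gives 4>1]
(C,Q): not NE [P2→P gives 11>2]
(C,R): not NE [P2→P gives 11>9]
(C,S): not NE [P1→B gives 8>1; P2→P gives 11>3]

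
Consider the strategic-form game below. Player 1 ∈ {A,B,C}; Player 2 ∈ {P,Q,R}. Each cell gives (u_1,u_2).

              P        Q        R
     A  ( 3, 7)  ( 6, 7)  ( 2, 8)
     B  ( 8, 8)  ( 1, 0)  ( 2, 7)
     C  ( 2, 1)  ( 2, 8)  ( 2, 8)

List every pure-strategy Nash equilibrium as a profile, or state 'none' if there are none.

Nash profiles: (A,R), (B,P), (C,R)

(A,P): not NE [P1→B gives 8>3; P2→R gives 8>7]
(A,Q): not NE [P2→R gives 8>7]
(A,R): NE
(B,P): NE
(B,Q): not NE [P1→A gives 6>1; P2→P gives 8>0]
(B,R): not NE [P2→P gives 8>7]
(C,P): not NE [P1→B gives 8>2; P2→R gives 8>1]
(C,Q): not NE [P1→A gives 6>2]
(C,R): NE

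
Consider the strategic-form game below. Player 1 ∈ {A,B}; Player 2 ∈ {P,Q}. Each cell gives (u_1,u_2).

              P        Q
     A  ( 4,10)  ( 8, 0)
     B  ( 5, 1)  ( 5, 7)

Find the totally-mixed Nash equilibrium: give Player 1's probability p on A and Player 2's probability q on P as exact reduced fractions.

P1 indiff ⇒ q·4+(1-q)·8 = q·5+(1-q)·5 ⇒ q(-1) = (1-q)(-3) ⇒ q = 3/4
P2 indiff ⇒ p·10+(1-p)·1 = p·0+(1-p)·7 ⇒ p(10) = (1-p)(6) ⇒ p = 3/8

P1 mixes 3/8 on A; P2 mixes 3/4 on P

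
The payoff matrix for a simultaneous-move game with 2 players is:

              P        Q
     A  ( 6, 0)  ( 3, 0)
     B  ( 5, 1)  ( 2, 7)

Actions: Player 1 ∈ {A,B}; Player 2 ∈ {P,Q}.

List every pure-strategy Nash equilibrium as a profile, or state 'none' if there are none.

(A,P): NE
(A,Q): NE
(B,P): not NE [P1→A gives 6>5; P2→Q gives 7>1]
(B,Q): not NE [P1→A gives 3>2]

Nash profiles: (A,P), (A,Q)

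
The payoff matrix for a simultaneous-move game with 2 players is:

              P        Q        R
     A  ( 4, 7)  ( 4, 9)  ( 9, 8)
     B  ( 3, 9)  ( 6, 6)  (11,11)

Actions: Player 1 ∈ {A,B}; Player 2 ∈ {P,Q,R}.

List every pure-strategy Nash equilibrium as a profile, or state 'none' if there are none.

(A,P): not NE [P2→Q gives 9>7]
(A,Q): not NE [P1→B gives 6>4]
(A,R): not NE [P1→B gives 11>9; P2→Q gives 9>8]
(B,P): not NE [P1→A gives 4>3; P2→R gives 11>9]
(B,Q): not NE [P2→R gives 11>6]
(B,R): NE

NE set: (B,R)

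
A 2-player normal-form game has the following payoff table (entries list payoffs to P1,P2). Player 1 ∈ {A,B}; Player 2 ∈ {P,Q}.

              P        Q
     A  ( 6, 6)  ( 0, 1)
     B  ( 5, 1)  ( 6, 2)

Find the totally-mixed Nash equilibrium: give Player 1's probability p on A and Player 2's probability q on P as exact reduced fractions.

P1 indiff ⇒ q·6+(1-q)·0 = q·5+(1-q)·6 ⇒ q(1) = (1-q)(6) ⇒ q = 6/7
P2 indiff ⇒ p·6+(1-p)·1 = p·1+(1-p)·2 ⇒ p(5) = (1-p)(1) ⇒ p = 1/6

(p,q) = (1/6, 6/7)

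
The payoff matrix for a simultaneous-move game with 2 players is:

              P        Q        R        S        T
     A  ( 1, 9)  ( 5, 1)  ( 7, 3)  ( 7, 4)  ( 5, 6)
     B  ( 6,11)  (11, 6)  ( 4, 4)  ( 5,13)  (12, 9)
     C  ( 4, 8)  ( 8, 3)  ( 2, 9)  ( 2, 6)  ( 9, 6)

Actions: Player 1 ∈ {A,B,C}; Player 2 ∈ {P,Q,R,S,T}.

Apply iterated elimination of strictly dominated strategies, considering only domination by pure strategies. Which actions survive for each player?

P1 drop C (B beats it: P:6>4 Q:11>8 R:4>2 S:5>2 T:12>9)
P2 drop Q (P beats it: A:9>1 B:11>6)
P2 drop R (P beats it: A:9>3 B:11>4)
P2 drop T (P beats it: A:9>6 B:11>9)
P1→{A,B} P2→{P,S}

IESDS → P1:{A,B} P2:{P,S}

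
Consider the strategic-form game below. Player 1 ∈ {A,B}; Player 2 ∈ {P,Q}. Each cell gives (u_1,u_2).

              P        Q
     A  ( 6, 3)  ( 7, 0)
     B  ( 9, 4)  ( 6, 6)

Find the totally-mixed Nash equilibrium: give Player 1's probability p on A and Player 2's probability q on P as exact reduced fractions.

p=2/5, q=1/4

P1 indiff ⇒ q·6+(1-q)·7 = q·9+(1-q)·6 ⇒ q(-3) = (1-q)(-1) ⇒ q = 1/4
P2 indiff ⇒ p·3+(1-p)·4 = p·0+(1-p)·6 ⇒ p(3) = (1-p)(2) ⇒ p = 2/5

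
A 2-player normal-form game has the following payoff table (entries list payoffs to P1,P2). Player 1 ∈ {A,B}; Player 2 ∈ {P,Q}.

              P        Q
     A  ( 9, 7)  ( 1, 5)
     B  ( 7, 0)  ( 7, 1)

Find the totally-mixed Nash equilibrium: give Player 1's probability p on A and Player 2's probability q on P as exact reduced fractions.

p=1/3, q=3/4

P1 indiff ⇒ q·9+(1-q)·1 = q·7+(1-q)·7 ⇒ q(2) = (1-q)(6) ⇒ q = 3/4
P2 indiff ⇒ p·7+(1-p)·0 = p·5+(1-p)·1 ⇒ p(2) = (1-p)(1) ⇒ p = 1/3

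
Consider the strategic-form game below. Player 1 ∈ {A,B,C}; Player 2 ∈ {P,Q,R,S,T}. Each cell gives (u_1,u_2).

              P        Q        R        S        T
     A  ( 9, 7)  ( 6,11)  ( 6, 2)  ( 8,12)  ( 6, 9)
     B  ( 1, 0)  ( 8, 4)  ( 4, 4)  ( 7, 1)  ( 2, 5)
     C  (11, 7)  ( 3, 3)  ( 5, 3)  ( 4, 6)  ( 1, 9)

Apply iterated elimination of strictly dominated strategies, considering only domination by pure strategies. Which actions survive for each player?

P2 drop P (T beats it: A:9>7 B:5>0 C:9>7)
P1 drop C (A beats it: Q:6>3 R:6>5 S:8>4 T:6>1)
P2 drop R (T beats it: A:9>2 B:5>4)
P1→{A,B} P2→{Q,S,T}

Survivors P1:{A,B} P2:{Q,S,T}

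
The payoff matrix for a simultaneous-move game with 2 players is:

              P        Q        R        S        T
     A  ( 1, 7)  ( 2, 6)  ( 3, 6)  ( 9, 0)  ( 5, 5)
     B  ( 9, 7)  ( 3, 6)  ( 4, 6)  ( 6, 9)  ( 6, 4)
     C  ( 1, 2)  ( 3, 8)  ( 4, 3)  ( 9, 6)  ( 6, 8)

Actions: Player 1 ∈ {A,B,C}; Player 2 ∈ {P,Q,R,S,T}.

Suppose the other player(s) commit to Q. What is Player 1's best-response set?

u_1(A vs Q) = 2
u_1(B vs Q) = 3
u_1(C vs Q) = 3
max payoff 3 at {B,C}

BR_1 = {B,C}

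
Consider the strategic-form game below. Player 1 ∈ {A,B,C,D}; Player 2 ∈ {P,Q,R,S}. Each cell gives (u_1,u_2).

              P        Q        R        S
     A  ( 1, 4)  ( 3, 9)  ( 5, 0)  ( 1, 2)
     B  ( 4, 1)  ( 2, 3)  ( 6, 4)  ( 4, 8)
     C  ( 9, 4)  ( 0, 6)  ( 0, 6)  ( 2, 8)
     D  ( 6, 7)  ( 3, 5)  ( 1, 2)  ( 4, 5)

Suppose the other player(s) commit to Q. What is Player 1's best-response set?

u_1(A vs Q) = 3
u_1(B vs Q) = 2
u_1(C vs Q) = 0
u_1(D vs Q) = 3
max payoff 3 at {A,D}

argmax u_1 = {A,D}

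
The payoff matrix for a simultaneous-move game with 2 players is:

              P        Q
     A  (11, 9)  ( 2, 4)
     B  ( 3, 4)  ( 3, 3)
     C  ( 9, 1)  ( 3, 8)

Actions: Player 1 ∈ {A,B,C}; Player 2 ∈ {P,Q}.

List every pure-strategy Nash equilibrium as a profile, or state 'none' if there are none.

(A,P): NE
(A,Q): not NE [P1→C gives 3>2; P2→P gives 9>4]
(B,P): not NE [P1→A gives 11>3]
(B,Q): not NE [P2→P gives 4>3]
(C,P): not NE [P1→A gives 11>9; P2→Q gives 8>1]
(C,Q): NE

PSNE = {(A,P), (C,Q)}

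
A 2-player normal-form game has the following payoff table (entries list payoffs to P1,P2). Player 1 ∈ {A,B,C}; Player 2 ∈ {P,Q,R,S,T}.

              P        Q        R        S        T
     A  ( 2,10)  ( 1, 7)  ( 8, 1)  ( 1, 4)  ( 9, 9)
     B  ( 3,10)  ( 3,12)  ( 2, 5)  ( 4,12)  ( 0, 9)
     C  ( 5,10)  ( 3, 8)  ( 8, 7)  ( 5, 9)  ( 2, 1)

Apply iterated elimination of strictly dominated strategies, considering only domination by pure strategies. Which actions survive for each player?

Remaining: P1:{B,C} P2:{P,Q,S}

P2 drop R (P beats it: A:10>1 B:10>5 C:10>7)
P2 drop T (P beats it: A:10>9 B:10>9 C:10>1)
P1 drop A (B beats it: P:3>2 Q:3>1 S:4>1)
P1→{B,C} P2→{P,Q,S}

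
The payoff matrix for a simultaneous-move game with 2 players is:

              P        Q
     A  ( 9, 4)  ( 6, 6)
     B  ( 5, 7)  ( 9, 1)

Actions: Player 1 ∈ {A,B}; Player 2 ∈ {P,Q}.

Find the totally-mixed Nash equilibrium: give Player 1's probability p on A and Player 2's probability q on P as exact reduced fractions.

P1 indiff ⇒ q·9+(1-q)·6 = q·5+(1-q)·9 ⇒ q(4) = (1-q)(3) ⇒ q = 3/7
P2 indiff ⇒ p·4+(1-p)·7 = p·6+(1-p)·1 ⇒ p(-2) = (1-p)(-6) ⇒ p = 3/4

P1 mixes 3/4 on A; P2 mixes 3/7 on P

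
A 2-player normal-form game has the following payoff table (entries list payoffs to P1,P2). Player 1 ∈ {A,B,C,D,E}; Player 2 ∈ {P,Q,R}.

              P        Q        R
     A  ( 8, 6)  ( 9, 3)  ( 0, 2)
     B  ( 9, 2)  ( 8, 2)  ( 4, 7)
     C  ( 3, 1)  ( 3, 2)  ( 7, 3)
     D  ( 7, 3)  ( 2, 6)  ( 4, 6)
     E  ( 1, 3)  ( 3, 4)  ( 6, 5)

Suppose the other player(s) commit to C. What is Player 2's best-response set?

u_2(P vs C) = 1
u_2(Q vs C) = 2
u_2(R vs C) = 3
max payoff 3 at {R}

argmax u_2 = {R}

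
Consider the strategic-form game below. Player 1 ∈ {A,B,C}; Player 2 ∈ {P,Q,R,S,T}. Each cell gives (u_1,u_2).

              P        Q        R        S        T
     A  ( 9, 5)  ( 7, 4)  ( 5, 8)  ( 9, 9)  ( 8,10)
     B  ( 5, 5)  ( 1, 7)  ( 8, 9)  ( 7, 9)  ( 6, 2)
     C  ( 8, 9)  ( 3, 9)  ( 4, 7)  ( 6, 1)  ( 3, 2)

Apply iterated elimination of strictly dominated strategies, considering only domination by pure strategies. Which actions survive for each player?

P1 drop C (A beats it: P:9>8 Q:7>3 R:5>4 S:9>6 T:8>3)
P2 drop P (R beats it: A:8>5 B:9>5)
P2 drop Q (R beats it: A:8>4 B:9>7)
P1→{A,B} P2→{R,S,T}

Remaining: P1:{A,B} P2:{R,S,T}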